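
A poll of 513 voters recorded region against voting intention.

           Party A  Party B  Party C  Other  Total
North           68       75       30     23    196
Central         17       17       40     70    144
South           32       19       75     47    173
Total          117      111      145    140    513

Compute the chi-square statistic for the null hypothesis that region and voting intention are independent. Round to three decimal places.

128.704

Grand total N = 513.
Expected counts (row total × column total / N):
  North, Party A: 196×117/513 = 44.7018
  North, Party B: 196×111/513 = 42.4094
  North, Party C: 196×145/513 = 55.3996
  North, Other: 196×140/513 = 53.4893
  Central, Party A: 144×117/513 = 32.8421
  Central, Party B: 144×111/513 = 31.1579
  Central, Party C: 144×145/513 = 40.7018
  Central, Other: 144×140/513 = 39.2982
  South, Party A: 173×117/513 = 39.4561
  South, Party B: 173×111/513 = 37.4327
  South, Party C: 173×145/513 = 48.8986
  South, Other: 173×140/513 = 47.2125
Contributions (O − E)²/E:
  (68 − 44.7018)²/44.7018 = 12.1428
  (75 − 42.4094)²/42.4094 = 25.0451
  (30 − 55.3996)²/55.3996 = 11.6452
  (23 − 53.4893)²/53.4893 = 17.3791
  (17 − 32.8421)²/32.8421 = 7.6418
  (17 − 31.1579)²/31.1579 = 6.4332
  (40 − 40.7018)²/40.7018 = 0.0121
  (70 − 39.2982)²/39.2982 = 23.9858
  (32 − 39.4561)²/39.4561 = 1.4090
  (19 − 37.4327)²/37.4327 = 9.0767
  (75 − 48.8986)²/48.8986 = 13.9326
  (47 − 47.2125)²/47.2125 = 0.0010
χ² = 12.1428 + 25.0451 + 11.6452 + 17.3791 + 7.6418 + 6.4332 + 0.0121 + 23.9858 + 1.4090 + 9.0767 + 13.9326 + 0.0010 = 128.704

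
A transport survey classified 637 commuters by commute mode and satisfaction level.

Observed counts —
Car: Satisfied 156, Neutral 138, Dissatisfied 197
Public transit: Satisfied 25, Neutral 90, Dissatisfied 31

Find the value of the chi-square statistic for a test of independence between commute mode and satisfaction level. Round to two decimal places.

55.08

Row totals: 491, 146. Column totals: 181, 228, 228. Grand total N = 637.
Expected counts (row total × column total / N):
  Car, Satisfied: 491×181/637 = 139.515
  Car, Neutral: 491×228/637 = 175.743
  Car, Dissatisfied: 491×228/637 = 175.743
  Public transit, Satisfied: 146×181/637 = 41.485
  Public transit, Neutral: 146×228/637 = 52.257
  Public transit, Dissatisfied: 146×228/637 = 52.257
Contributions (O − E)²/E:
  (156 − 139.515)²/139.515 = 1.9479
  (138 − 175.743)²/175.743 = 8.1058
  (197 − 175.743)²/175.743 = 2.5711
  (25 − 41.485)²/41.485 = 6.5507
  (90 − 52.257)²/52.257 = 27.2602
  (31 − 52.257)²/52.257 = 8.6469
χ² = 1.9479 + 8.1058 + 2.5711 + 6.5507 + 27.2602 + 8.6469 = 55.08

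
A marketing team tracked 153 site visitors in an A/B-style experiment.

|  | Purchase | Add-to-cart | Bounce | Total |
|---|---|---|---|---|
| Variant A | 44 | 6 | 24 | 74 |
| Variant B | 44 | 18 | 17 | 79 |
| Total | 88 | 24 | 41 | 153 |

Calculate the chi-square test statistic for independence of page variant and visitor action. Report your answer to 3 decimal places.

7.039

Grand total N = 153.
Expected counts (row total × column total / N):
  Variant A, Purchase: 74×88/153 = 42.5621
  Variant A, Add-to-cart: 74×24/153 = 11.6078
  Variant A, Bounce: 74×41/153 = 19.8301
  Variant B, Purchase: 79×88/153 = 45.4379
  Variant B, Add-to-cart: 79×24/153 = 12.3922
  Variant B, Bounce: 79×41/153 = 21.1699
Contributions (O − E)²/E:
  (44 − 42.5621)²/42.5621 = 0.0486
  (6 − 11.6078)²/11.6078 = 2.7092
  (24 − 19.8301)²/19.8301 = 0.8769
  (44 − 45.4379)²/45.4379 = 0.0455
  (18 − 12.3922)²/12.3922 = 2.5377
  (17 − 21.1699)²/21.1699 = 0.8214
χ² = 0.0486 + 2.7092 + 0.8769 + 0.0455 + 2.5377 + 0.8214 = 7.039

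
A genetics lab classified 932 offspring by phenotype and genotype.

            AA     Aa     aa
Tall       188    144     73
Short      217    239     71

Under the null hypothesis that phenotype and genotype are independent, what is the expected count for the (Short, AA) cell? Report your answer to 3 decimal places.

Row total (Short) = 527; column total (AA) = 405; grand total N = 932.
Expected count = (row total × column total) / N = 527 × 405 / 932 = 229.008.

229.008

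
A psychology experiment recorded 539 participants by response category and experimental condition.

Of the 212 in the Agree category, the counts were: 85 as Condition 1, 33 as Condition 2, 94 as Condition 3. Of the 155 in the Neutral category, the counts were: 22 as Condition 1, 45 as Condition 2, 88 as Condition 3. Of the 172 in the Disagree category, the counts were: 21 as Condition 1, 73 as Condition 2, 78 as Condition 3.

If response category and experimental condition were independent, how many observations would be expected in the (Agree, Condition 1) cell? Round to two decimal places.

50.35

Row total (Agree) = 212; column total (Condition 1) = 128; grand total N = 539.
Expected count = (row total × column total) / N = 212 × 128 / 539 = 50.35.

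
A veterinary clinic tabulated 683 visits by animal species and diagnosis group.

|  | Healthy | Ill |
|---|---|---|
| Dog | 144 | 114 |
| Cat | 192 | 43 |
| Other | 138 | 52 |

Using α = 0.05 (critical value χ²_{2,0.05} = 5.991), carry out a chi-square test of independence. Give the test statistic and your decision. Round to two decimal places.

Row totals: 258, 235, 190. Column totals: 474, 209. Grand total N = 683.
Expected counts (row total × column total / N):
  Dog, Healthy: 258×474/683 = 179.0512
  Dog, Ill: 258×209/683 = 78.9488
  Cat, Healthy: 235×474/683 = 163.0893
  Cat, Ill: 235×209/683 = 71.9107
  Other, Healthy: 190×474/683 = 131.8594
  Other, Ill: 190×209/683 = 58.1406
Contributions (O − E)²/E:
  (144 − 179.0512)²/179.0512 = 6.8616
  (114 − 78.9488)²/78.9488 = 15.5618
  (192 − 163.0893)²/163.0893 = 5.1250
  (43 − 71.9107)²/71.9107 = 11.6231
  (138 − 131.8594)²/131.8594 = 0.2860
  (52 − 58.1406)²/58.1406 = 0.6485
χ² = 6.8616 + 15.5618 + 5.1250 + 11.6231 + 0.2860 + 0.6485 = 40.11
df = (3−1)(2−1) = 2. Since 40.11 > 5.991, reject the null hypothesis of independence at α = 0.05.

40.11; reject H₀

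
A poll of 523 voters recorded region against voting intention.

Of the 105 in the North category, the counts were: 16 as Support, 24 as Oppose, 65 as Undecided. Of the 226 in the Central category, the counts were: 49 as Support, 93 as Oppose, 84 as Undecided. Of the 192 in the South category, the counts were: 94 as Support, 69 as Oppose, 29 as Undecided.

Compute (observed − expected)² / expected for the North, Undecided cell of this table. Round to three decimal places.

23.964

Row total (North) = 105; column total (Undecided) = 178; N = 523.
Expected count E = 105 × 178 / 523 = 35.73614.
Contribution = (O − E)²/E = (65 − 35.73614)² / 35.73614 = 23.964.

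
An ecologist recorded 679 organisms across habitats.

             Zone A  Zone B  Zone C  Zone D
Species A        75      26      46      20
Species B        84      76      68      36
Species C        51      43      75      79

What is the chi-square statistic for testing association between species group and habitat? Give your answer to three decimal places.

Row totals: 167, 264, 248. Column totals: 210, 145, 189, 135. Grand total N = 679.
Expected counts (row total × column total / N):
  Species A, Zone A: 167×210/679 = 51.6495
  Species A, Zone B: 167×145/679 = 35.6627
  Species A, Zone C: 167×189/679 = 46.4845
  Species A, Zone D: 167×135/679 = 33.2032
  Species B, Zone A: 264×210/679 = 81.6495
  Species B, Zone B: 264×145/679 = 56.3770
  Species B, Zone C: 264×189/679 = 73.4845
  Species B, Zone D: 264×135/679 = 52.4890
  Species C, Zone A: 248×210/679 = 76.7010
  Species C, Zone B: 248×145/679 = 52.9602
  Species C, Zone C: 248×189/679 = 69.0309
  Species C, Zone D: 248×135/679 = 49.3078
Contributions (O − E)²/E:
  (75 − 51.6495)²/51.6495 = 10.5567
  (26 − 35.6627)²/35.6627 = 2.6181
  (46 − 46.4845)²/46.4845 = 0.0050
  (20 − 33.2032)²/33.2032 = 5.2502
  (84 − 81.6495)²/81.6495 = 0.0677
  (76 − 56.3770)²/56.3770 = 6.8301
  (68 − 73.4845)²/73.4845 = 0.4093
  (36 − 52.4890)²/52.4890 = 5.1799
  (51 − 76.7010)²/76.7010 = 8.6119
  (43 − 52.9602)²/52.9602 = 1.8732
  (75 − 69.0309)²/69.0309 = 0.5161
  (79 − 49.3078)²/49.3078 = 17.8801
χ² = 10.5567 + 2.6181 + 0.0050 + 5.2502 + 0.0677 + 6.8301 + 0.4093 + 5.1799 + 8.6119 + 1.8732 + 0.5161 + 17.8801 = 59.798

59.798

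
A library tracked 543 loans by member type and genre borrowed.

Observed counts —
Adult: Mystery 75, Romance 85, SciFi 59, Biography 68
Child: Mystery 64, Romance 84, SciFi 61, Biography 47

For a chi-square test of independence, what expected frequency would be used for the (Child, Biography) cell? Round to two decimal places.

Row total (Child) = 256; column total (Biography) = 115; grand total N = 543.
Expected count = (row total × column total) / N = 256 × 115 / 543 = 54.22.

54.22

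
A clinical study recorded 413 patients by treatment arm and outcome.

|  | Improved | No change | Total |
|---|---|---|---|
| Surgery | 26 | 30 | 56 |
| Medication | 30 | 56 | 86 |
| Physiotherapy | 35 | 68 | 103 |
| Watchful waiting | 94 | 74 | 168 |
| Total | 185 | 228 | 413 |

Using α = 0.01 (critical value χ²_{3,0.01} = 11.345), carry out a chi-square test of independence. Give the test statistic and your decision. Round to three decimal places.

Grand total N = 413.
Expected counts (row total × column total / N):
  Surgery, Improved: 56×185/413 = 25.0847
  Surgery, No change: 56×228/413 = 30.9153
  Medication, Improved: 86×185/413 = 38.5230
  Medication, No change: 86×228/413 = 47.4770
  Physiotherapy, Improved: 103×185/413 = 46.1380
  Physiotherapy, No change: 103×228/413 = 56.8620
  Watchful waiting, Improved: 168×185/413 = 75.2542
  Watchful waiting, No change: 168×228/413 = 92.7458
Contributions (O − E)²/E:
  (26 − 25.0847)²/25.0847 = 0.0334
  (30 − 30.9153)²/30.9153 = 0.0271
  (30 − 38.5230)²/38.5230 = 1.8857
  (56 − 47.4770)²/47.4770 = 1.5300
  (35 − 46.1380)²/46.1380 = 2.6888
  (68 − 56.8620)²/56.8620 = 2.1817
  (94 − 75.2542)²/75.2542 = 4.6696
  (74 − 92.7458)²/92.7458 = 3.7889
χ² = 0.0334 + 0.0271 + 1.8857 + 1.5300 + 2.6888 + 2.1817 + 4.6696 + 3.7889 = 16.805
df = (4−1)(2−1) = 3. Since 16.805 > 11.345, reject the null hypothesis of independence at α = 0.01.

16.805; reject H₀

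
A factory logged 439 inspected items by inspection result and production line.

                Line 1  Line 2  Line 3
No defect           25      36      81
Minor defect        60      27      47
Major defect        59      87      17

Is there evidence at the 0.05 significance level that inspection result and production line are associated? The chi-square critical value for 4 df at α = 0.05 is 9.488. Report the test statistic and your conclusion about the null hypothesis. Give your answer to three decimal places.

95.126; reject H₀

Row totals: 142, 134, 163. Column totals: 144, 150, 145. Grand total N = 439.
Expected counts (row total × column total / N):
  No defect, Line 1: 142×144/439 = 46.5786
  No defect, Line 2: 142×150/439 = 48.5194
  No defect, Line 3: 142×145/439 = 46.9021
  Minor defect, Line 1: 134×144/439 = 43.9544
  Minor defect, Line 2: 134×150/439 = 45.7859
  Minor defect, Line 3: 134×145/439 = 44.2597
  Major defect, Line 1: 163×144/439 = 53.4670
  Major defect, Line 2: 163×150/439 = 55.6948
  Major defect, Line 3: 163×145/439 = 53.8383
Contributions (O − E)²/E:
  (25 − 46.5786)²/46.5786 = 9.9968
  (36 − 48.5194)²/48.5194 = 3.2304
  (81 − 46.9021)²/46.9021 = 24.7892
  (60 − 43.9544)²/43.9544 = 5.8575
  (27 − 45.7859)²/45.7859 = 7.7078
  (47 − 44.2597)²/44.2597 = 0.1697
  (59 − 53.4670)²/53.4670 = 0.5726
  (87 − 55.6948)²/55.6948 = 17.5962
  (17 − 53.8383)²/53.8383 = 25.2062
χ² = 9.9968 + 3.2304 + 24.7892 + 5.8575 + 7.7078 + 0.1697 + 0.5726 + 17.5962 + 25.2062 = 95.126
df = (3−1)(3−1) = 4. Since 95.126 > 9.488, reject the null hypothesis of independence at α = 0.05.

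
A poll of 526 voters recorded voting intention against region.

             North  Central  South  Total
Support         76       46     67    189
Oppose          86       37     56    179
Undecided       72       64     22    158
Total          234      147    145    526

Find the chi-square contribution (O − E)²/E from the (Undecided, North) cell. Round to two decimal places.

0.04

Row total (Undecided) = 158; column total (North) = 234; N = 526.
Expected count E = 158 × 234 / 526 = 70.289.
Contribution = (O − E)²/E = (72 − 70.289)² / 70.289 = 0.04.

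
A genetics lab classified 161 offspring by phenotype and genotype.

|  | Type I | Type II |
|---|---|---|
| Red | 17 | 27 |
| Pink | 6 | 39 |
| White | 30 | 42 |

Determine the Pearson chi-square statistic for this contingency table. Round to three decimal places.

Row totals: 44, 45, 72. Column totals: 53, 108. Grand total N = 161.
Expected counts (row total × column total / N):
  Red, Type I: 44×53/161 = 14.4845
  Red, Type II: 44×108/161 = 29.5155
  Pink, Type I: 45×53/161 = 14.8137
  Pink, Type II: 45×108/161 = 30.1863
  White, Type I: 72×53/161 = 23.7019
  White, Type II: 72×108/161 = 48.2981
Contributions (O − E)²/E:
  (17 − 14.4845)²/14.4845 = 0.4369
  (27 − 29.5155)²/29.5155 = 0.2144
  (6 − 14.8137)²/14.8137 = 5.2439
  (39 − 30.1863)²/30.1863 = 2.5734
  (30 − 23.7019)²/23.7019 = 1.6735
  (42 − 48.2981)²/48.2981 = 0.8213
χ² = 0.4369 + 0.2144 + 5.2439 + 2.5734 + 1.6735 + 0.8213 = 10.963

10.963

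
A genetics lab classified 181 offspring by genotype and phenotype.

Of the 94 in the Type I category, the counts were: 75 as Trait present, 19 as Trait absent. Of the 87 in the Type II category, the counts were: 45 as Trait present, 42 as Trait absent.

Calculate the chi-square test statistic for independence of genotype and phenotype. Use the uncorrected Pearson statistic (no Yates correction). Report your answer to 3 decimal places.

15.925

Row totals: 94, 87. Column totals: 120, 61. Grand total N = 181.
Expected counts (row total × column total / N):
  Type I, Trait present: 94×120/181 = 62.3204
  Type I, Trait absent: 94×61/181 = 31.6796
  Type II, Trait present: 87×120/181 = 57.6796
  Type II, Trait absent: 87×61/181 = 29.3204
Contributions (O − E)²/E:
  (75 − 62.3204)²/62.3204 = 2.5798
  (19 − 31.6796)²/31.6796 = 5.0749
  (45 − 57.6796)²/57.6796 = 2.7873
  (42 − 29.3204)²/29.3204 = 5.4833
χ² = 2.5798 + 5.0749 + 2.7873 + 5.4833 = 15.925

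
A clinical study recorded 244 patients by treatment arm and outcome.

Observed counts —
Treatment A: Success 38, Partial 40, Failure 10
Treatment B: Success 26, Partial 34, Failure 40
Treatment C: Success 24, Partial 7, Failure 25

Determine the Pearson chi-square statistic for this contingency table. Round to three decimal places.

33.049

Row totals: 88, 100, 56. Column totals: 88, 81, 75. Grand total N = 244.
Expected counts (row total × column total / N):
  Treatment A, Success: 88×88/244 = 31.7377
  Treatment A, Partial: 88×81/244 = 29.2131
  Treatment A, Failure: 88×75/244 = 27.0492
  Treatment B, Success: 100×88/244 = 36.0656
  Treatment B, Partial: 100×81/244 = 33.1967
  Treatment B, Failure: 100×75/244 = 30.7377
  Treatment C, Success: 56×88/244 = 20.1967
  Treatment C, Partial: 56×81/244 = 18.5902
  Treatment C, Failure: 56×75/244 = 17.2131
Contributions (O − E)²/E:
  (38 − 31.7377)²/31.7377 = 1.2356
  (40 − 29.2131)²/29.2131 = 3.9830
  (10 − 27.0492)²/27.0492 = 10.7462
  (26 − 36.0656)²/36.0656 = 2.8092
  (34 − 33.1967)²/33.1967 = 0.0194
  (40 − 30.7377)²/30.7377 = 2.7910
  (24 − 20.1967)²/20.1967 = 0.7162
  (7 − 18.5902)²/18.5902 = 7.2260
  (25 − 17.2131)²/17.2131 = 3.5227
χ² = 1.2356 + 3.9830 + 10.7462 + 2.8092 + 0.0194 + 2.7910 + 0.7162 + 7.2260 + 3.5227 = 33.049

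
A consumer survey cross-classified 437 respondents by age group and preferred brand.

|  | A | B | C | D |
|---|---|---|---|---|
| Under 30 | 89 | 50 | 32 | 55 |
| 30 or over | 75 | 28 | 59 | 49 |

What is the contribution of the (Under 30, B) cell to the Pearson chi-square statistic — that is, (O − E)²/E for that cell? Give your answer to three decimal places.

2.314

Row total (Under 30) = 226; column total (B) = 78; N = 437.
Expected count E = 226 × 78 / 437 = 40.3387.
Contribution = (O − E)²/E = (50 − 40.3387)² / 40.3387 = 2.314.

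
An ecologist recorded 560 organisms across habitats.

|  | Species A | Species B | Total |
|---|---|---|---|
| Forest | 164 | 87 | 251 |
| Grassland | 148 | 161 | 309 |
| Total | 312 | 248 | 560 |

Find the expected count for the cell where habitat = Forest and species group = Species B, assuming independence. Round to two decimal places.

111.16

Row total (Forest) = 251; column total (Species B) = 248; grand total N = 560.
Expected count = (row total × column total) / N = 251 × 248 / 560 = 111.16.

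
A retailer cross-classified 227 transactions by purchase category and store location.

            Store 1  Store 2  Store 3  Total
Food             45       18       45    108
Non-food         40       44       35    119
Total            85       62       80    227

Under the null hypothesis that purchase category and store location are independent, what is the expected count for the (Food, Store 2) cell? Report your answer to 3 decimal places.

29.498

Row total (Food) = 108; column total (Store 2) = 62; grand total N = 227.
Expected count = (row total × column total) / N = 108 × 62 / 227 = 29.498.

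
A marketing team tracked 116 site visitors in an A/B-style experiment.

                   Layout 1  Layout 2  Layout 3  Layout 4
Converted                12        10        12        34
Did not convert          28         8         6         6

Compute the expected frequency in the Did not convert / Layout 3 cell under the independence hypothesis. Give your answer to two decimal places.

7.45

Row total (Did not convert) = 48; column total (Layout 3) = 18; grand total N = 116.
Expected count = (row total × column total) / N = 48 × 18 / 116 = 7.45.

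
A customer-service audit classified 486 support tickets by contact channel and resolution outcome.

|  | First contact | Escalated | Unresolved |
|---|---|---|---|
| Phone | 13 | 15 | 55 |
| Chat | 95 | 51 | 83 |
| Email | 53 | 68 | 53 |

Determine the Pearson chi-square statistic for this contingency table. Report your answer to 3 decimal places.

Row totals: 83, 229, 174. Column totals: 161, 134, 191. Grand total N = 486.
Expected counts (row total × column total / N):
  Phone, First contact: 83×161/486 = 27.4959
  Phone, Escalated: 83×134/486 = 22.8848
  Phone, Unresolved: 83×191/486 = 32.6193
  Chat, First contact: 229×161/486 = 75.8621
  Chat, Escalated: 229×134/486 = 63.1399
  Chat, Unresolved: 229×191/486 = 89.9979
  Email, First contact: 174×161/486 = 57.6420
  Email, Escalated: 174×134/486 = 47.9753
  Email, Unresolved: 174×191/486 = 68.3827
Contributions (O − E)²/E:
  (13 − 27.4959)²/27.4959 = 7.6423
  (15 − 22.8848)²/22.8848 = 2.7167
  (55 − 32.6193)²/32.6193 = 15.3558
  (95 − 75.8621)²/75.8621 = 4.8280
  (51 − 63.1399)²/63.1399 = 2.3341
  (83 − 89.9979)²/89.9979 = 0.5441
  (53 − 57.6420)²/57.6420 = 0.3738
  (68 − 47.9753)²/47.9753 = 8.3582
  (53 − 68.3827)²/68.3827 = 3.4603
χ² = 7.6423 + 2.7167 + 15.3558 + 4.8280 + 2.3341 + 0.5441 + 0.3738 + 8.3582 + 3.4603 = 45.613

45.613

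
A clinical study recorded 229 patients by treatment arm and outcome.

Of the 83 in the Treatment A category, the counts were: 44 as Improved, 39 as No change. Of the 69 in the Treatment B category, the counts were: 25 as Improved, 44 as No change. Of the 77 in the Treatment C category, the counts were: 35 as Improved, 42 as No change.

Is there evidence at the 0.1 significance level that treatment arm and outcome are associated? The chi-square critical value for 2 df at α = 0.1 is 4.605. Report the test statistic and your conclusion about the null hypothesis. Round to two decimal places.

4.28; fail to reject H₀

Row totals: 83, 69, 77. Column totals: 104, 125. Grand total N = 229.
Expected counts (row total × column total / N):
  Treatment A, Improved: 83×104/229 = 37.694
  Treatment A, No change: 83×125/229 = 45.306
  Treatment B, Improved: 69×104/229 = 31.336
  Treatment B, No change: 69×125/229 = 37.664
  Treatment C, Improved: 77×104/229 = 34.969
  Treatment C, No change: 77×125/229 = 42.031
Contributions (O − E)²/E:
  (44 − 37.694)²/37.694 = 1.0550
  (39 − 45.306)²/45.306 = 0.8777
  (25 − 31.336)²/31.336 = 1.2811
  (44 − 37.664)²/37.664 = 1.0659
  (35 − 34.969)²/34.969 = 0.0000
  (42 − 42.031)²/42.031 = 0.0000
χ² = 1.0550 + 0.8777 + 1.2811 + 1.0659 + 0.0000 + 0.0000 = 4.28
df = (3−1)(2−1) = 2. Since 4.28 < 4.605, fail to reject the null hypothesis of independence at α = 0.1.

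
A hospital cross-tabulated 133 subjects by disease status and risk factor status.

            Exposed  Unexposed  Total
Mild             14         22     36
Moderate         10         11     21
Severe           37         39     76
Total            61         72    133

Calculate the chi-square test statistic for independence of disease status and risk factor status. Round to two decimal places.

Grand total N = 133.
Expected counts (row total × column total / N):
  Mild, Exposed: 36×61/133 = 16.511
  Mild, Unexposed: 36×72/133 = 19.489
  Moderate, Exposed: 21×61/133 = 9.632
  Moderate, Unexposed: 21×72/133 = 11.368
  Severe, Exposed: 76×61/133 = 34.857
  Severe, Unexposed: 76×72/133 = 41.143
Contributions (O − E)²/E:
  (14 − 16.511)²/16.511 = 0.3819
  (22 − 19.489)²/19.489 = 0.3235
  (10 − 9.632)²/9.632 = 0.0141
  (11 − 11.368)²/11.368 = 0.0119
  (37 − 34.857)²/34.857 = 0.1318
  (39 − 41.143)²/41.143 = 0.1116
χ² = 0.3819 + 0.3235 + 0.0141 + 0.0119 + 0.1318 + 0.1116 = 0.97

0.97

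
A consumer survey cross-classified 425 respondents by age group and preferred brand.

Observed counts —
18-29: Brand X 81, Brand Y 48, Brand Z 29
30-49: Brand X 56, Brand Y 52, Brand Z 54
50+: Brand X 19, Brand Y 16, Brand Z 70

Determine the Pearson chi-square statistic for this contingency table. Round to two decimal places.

Row totals: 158, 162, 105. Column totals: 156, 116, 153. Grand total N = 425.
Expected counts (row total × column total / N):
  18-29, Brand X: 158×156/425 = 57.995
  18-29, Brand Y: 158×116/425 = 43.125
  18-29, Brand Z: 158×153/425 = 56.880
  30-49, Brand X: 162×156/425 = 59.464
  30-49, Brand Y: 162×116/425 = 44.216
  30-49, Brand Z: 162×153/425 = 58.320
  50+, Brand X: 105×156/425 = 38.541
  50+, Brand Y: 105×116/425 = 28.659
  50+, Brand Z: 105×153/425 = 37.800
Contributions (O − E)²/E:
  (81 − 57.995)²/57.995 = 9.1254
  (48 − 43.125)²/43.125 = 0.5511
  (29 − 56.880)²/56.880 = 13.6655
  (56 − 59.464)²/59.464 = 0.2018
  (52 − 44.216)²/44.216 = 1.3703
  (54 − 58.320)²/58.320 = 0.3200
  (19 − 38.541)²/38.541 = 9.9076
  (16 − 28.659)²/28.659 = 5.5916
  (70 − 37.800)²/37.800 = 27.4296
χ² = 9.1254 + 0.5511 + 13.6655 + 0.2018 + 1.3703 + 0.3200 + 9.9076 + 5.5916 + 27.4296 = 68.16

68.16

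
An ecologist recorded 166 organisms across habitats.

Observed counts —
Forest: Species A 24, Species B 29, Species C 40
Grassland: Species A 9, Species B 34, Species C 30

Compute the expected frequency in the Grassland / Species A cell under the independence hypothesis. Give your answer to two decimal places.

14.51

Row total (Grassland) = 73; column total (Species A) = 33; grand total N = 166.
Expected count = (row total × column total) / N = 73 × 33 / 166 = 14.51.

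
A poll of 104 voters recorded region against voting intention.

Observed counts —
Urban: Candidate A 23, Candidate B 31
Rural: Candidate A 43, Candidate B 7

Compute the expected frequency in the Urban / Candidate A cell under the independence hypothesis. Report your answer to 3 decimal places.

Row total (Urban) = 54; column total (Candidate A) = 66; grand total N = 104.
Expected count = (row total × column total) / N = 54 × 66 / 104 = 34.269.

34.269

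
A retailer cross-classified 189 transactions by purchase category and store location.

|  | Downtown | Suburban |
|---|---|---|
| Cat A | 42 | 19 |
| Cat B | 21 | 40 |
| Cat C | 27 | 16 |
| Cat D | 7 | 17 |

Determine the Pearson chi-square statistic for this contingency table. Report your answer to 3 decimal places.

21.454

Row totals: 61, 61, 43, 24. Column totals: 97, 92. Grand total N = 189.
Expected counts (row total × column total / N):
  Cat A, Downtown: 61×97/189 = 31.3069
  Cat A, Suburban: 61×92/189 = 29.6931
  Cat B, Downtown: 61×97/189 = 31.3069
  Cat B, Suburban: 61×92/189 = 29.6931
  Cat C, Downtown: 43×97/189 = 22.0688
  Cat C, Suburban: 43×92/189 = 20.9312
  Cat D, Downtown: 24×97/189 = 12.3175
  Cat D, Suburban: 24×92/189 = 11.6825
Contributions (O − E)²/E:
  (42 − 31.3069)²/31.3069 = 3.6523
  (19 − 29.6931)²/29.6931 = 3.8508
  (21 − 31.3069)²/31.3069 = 3.3933
  (40 − 29.6931)²/29.6931 = 3.5777
  (27 − 22.0688)²/22.0688 = 1.1019
  (16 − 20.9312)²/20.9312 = 1.1617
  (7 − 12.3175)²/12.3175 = 2.2956
  (17 − 11.6825)²/11.6825 = 2.4204
χ² = 3.6523 + 3.8508 + 3.3933 + 3.5777 + 1.1019 + 1.1617 + 2.2956 + 2.4204 = 21.454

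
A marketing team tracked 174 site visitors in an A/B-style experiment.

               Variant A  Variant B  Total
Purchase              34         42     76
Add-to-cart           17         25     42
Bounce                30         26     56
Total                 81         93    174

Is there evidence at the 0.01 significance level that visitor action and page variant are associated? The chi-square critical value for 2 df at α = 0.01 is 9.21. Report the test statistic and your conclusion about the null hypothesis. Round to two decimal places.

Grand total N = 174.
Expected counts (row total × column total / N):
  Purchase, Variant A: 76×81/174 = 35.379
  Purchase, Variant B: 76×93/174 = 40.621
  Add-to-cart, Variant A: 42×81/174 = 19.552
  Add-to-cart, Variant B: 42×93/174 = 22.448
  Bounce, Variant A: 56×81/174 = 26.069
  Bounce, Variant B: 56×93/174 = 29.931
Contributions (O − E)²/E:
  (34 − 35.379)²/35.379 = 0.0538
  (42 − 40.621)²/40.621 = 0.0468
  (17 − 19.552)²/19.552 = 0.3331
  (25 − 22.448)²/22.448 = 0.2901
  (30 − 26.069)²/26.069 = 0.5928
  (26 − 29.931)²/29.931 = 0.5163
χ² = 0.0538 + 0.0468 + 0.3331 + 0.2901 + 0.5928 + 0.5163 = 1.83
df = (3−1)(2−1) = 2. Since 1.83 < 9.21, fail to reject the null hypothesis of independence at α = 0.01.

1.83; fail to reject H₀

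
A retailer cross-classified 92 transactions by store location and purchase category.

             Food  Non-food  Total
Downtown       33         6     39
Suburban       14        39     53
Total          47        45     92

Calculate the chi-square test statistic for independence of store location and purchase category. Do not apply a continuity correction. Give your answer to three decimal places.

Grand total N = 92.
Expected counts (row total × column total / N):
  Downtown, Food: 39×47/92 = 19.9239
  Downtown, Non-food: 39×45/92 = 19.0761
  Suburban, Food: 53×47/92 = 27.0761
  Suburban, Non-food: 53×45/92 = 25.9239
Contributions (O − E)²/E:
  (33 − 19.9239)²/19.9239 = 8.5819
  (6 − 19.0761)²/19.0761 = 8.9633
  (14 − 27.0761)²/27.0761 = 6.3150
  (39 − 25.9239)²/25.9239 = 6.5956
χ² = 8.5819 + 8.9633 + 6.3150 + 6.5956 = 30.456

30.456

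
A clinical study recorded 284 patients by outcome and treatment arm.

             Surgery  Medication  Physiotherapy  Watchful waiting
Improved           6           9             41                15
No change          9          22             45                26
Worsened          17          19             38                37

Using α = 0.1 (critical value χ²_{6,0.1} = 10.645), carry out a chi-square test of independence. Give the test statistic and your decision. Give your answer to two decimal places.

12.63; reject H₀

Row totals: 71, 102, 111. Column totals: 32, 50, 124, 78. Grand total N = 284.
Expected counts (row total × column total / N):
  Improved, Surgery: 71×32/284 = 8.000
  Improved, Medication: 71×50/284 = 12.500
  Improved, Physiotherapy: 71×124/284 = 31.000
  Improved, Watchful waiting: 71×78/284 = 19.500
  No change, Surgery: 102×32/284 = 11.493
  No change, Medication: 102×50/284 = 17.958
  No change, Physiotherapy: 102×124/284 = 44.535
  No change, Watchful waiting: 102×78/284 = 28.014
  Worsened, Surgery: 111×32/284 = 12.507
  Worsened, Medication: 111×50/284 = 19.542
  Worsened, Physiotherapy: 111×124/284 = 48.465
  Worsened, Watchful waiting: 111×78/284 = 30.486
Contributions (O − E)²/E:
  (6 − 8.000)²/8.000 = 0.5000
  (9 − 12.500)²/12.500 = 0.9800
  (41 − 31.000)²/31.000 = 3.2258
  (15 − 19.500)²/19.500 = 1.0385
  (9 − 11.493)²/11.493 = 0.5408
  (22 − 17.958)²/17.958 = 0.9098
  (45 − 44.535)²/44.535 = 0.0049
  (26 − 28.014)²/28.014 = 0.1448
  (17 − 12.507)²/12.507 = 1.6141
  (19 − 19.542)²/19.542 = 0.0150
  (38 − 48.465)²/48.465 = 2.2597
  (37 − 30.486)²/30.486 = 1.3919
χ² = 0.5000 + 0.9800 + 3.2258 + 1.0385 + 0.5408 + 0.9098 + 0.0049 + 0.1448 + 1.6141 + 0.0150 + 2.2597 + 1.3919 = 12.63
df = (3−1)(4−1) = 6. Since 12.63 > 10.645, reject the null hypothesis of independence at α = 0.1.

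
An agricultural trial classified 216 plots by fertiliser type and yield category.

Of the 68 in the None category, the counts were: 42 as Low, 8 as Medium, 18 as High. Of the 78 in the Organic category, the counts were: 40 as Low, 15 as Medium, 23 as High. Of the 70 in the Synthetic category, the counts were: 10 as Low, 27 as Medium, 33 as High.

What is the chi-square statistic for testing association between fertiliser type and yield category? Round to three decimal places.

37.051

Row totals: 68, 78, 70. Column totals: 92, 50, 74. Grand total N = 216.
Expected counts (row total × column total / N):
  None, Low: 68×92/216 = 28.9630
  None, Medium: 68×50/216 = 15.7407
  None, High: 68×74/216 = 23.2963
  Organic, Low: 78×92/216 = 33.2222
  Organic, Medium: 78×50/216 = 18.0556
  Organic, High: 78×74/216 = 26.7222
  Synthetic, Low: 70×92/216 = 29.8148
  Synthetic, Medium: 70×50/216 = 16.2037
  Synthetic, High: 70×74/216 = 23.9815
Contributions (O − E)²/E:
  (42 − 28.9630)²/28.9630 = 5.8683
  (8 − 15.7407)²/15.7407 = 3.8066
  (18 − 23.2963)²/23.2963 = 1.2041
  (40 − 33.2222)²/33.2222 = 1.3828
  (15 − 18.0556)²/18.0556 = 0.5171
  (23 − 26.7222)²/26.7222 = 0.5185
  (10 − 29.8148)²/29.8148 = 13.1688
  (27 − 16.2037)²/16.2037 = 7.1934
  (33 − 23.9815)²/23.9815 = 3.3915
χ² = 5.8683 + 3.8066 + 1.2041 + 1.3828 + 0.5171 + 0.5185 + 13.1688 + 7.1934 + 3.3915 = 37.051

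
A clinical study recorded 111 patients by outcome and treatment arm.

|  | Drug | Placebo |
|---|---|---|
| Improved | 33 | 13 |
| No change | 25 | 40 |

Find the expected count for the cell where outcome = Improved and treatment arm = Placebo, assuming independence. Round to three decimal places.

21.964

Row total (Improved) = 46; column total (Placebo) = 53; grand total N = 111.
Expected count = (row total × column total) / N = 46 × 53 / 111 = 21.964.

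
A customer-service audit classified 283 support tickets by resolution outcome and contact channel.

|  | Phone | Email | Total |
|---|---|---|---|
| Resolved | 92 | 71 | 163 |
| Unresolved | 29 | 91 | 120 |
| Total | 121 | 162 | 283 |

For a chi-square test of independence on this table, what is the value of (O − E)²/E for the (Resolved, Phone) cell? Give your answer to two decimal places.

7.14

Row total (Resolved) = 163; column total (Phone) = 121; N = 283.
Expected count E = 163 × 121 / 283 = 69.693.
Contribution = (O − E)²/E = (92 − 69.693)² / 69.693 = 7.14.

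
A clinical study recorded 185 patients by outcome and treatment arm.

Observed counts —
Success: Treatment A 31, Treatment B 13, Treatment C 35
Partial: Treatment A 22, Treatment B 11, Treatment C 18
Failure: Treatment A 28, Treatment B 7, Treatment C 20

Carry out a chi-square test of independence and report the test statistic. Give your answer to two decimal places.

3.08

Row totals: 79, 51, 55. Column totals: 81, 31, 73. Grand total N = 185.
Expected counts (row total × column total / N):
  Success, Treatment A: 79×81/185 = 34.589
  Success, Treatment B: 79×31/185 = 13.238
  Success, Treatment C: 79×73/185 = 31.173
  Partial, Treatment A: 51×81/185 = 22.330
  Partial, Treatment B: 51×31/185 = 8.546
  Partial, Treatment C: 51×73/185 = 20.124
  Failure, Treatment A: 55×81/185 = 24.081
  Failure, Treatment B: 55×31/185 = 9.216
  Failure, Treatment C: 55×73/185 = 21.703
Contributions (O − E)²/E:
  (31 − 34.589)²/34.589 = 0.3724
  (13 − 13.238)²/13.238 = 0.0043
  (35 − 31.173)²/31.173 = 0.4698
  (22 − 22.330)²/22.330 = 0.0049
  (11 − 8.546)²/8.546 = 0.7047
  (18 − 20.124)²/20.124 = 0.2242
  (28 − 24.081)²/24.081 = 0.6378
  (7 − 9.216)²/9.216 = 0.5328
  (20 − 21.703)²/21.703 = 0.1336
χ² = 0.3724 + 0.0043 + 0.4698 + 0.0049 + 0.7047 + 0.2242 + 0.6378 + 0.5328 + 0.1336 = 3.08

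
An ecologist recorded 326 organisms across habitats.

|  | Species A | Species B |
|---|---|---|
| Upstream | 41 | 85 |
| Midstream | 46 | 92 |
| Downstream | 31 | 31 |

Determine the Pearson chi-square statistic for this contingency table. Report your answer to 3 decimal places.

6.335

Row totals: 126, 138, 62. Column totals: 118, 208. Grand total N = 326.
Expected counts (row total × column total / N):
  Upstream, Species A: 126×118/326 = 45.60736
  Upstream, Species B: 126×208/326 = 80.39264
  Midstream, Species A: 138×118/326 = 49.95092
  Midstream, Species B: 138×208/326 = 88.04908
  Downstream, Species A: 62×118/326 = 22.44172
  Downstream, Species B: 62×208/326 = 39.55828
Contributions (O − E)²/E:
  (41 − 45.60736)²/45.60736 = 0.4654
  (85 − 80.39264)²/80.39264 = 0.2641
  (46 − 49.95092)²/49.95092 = 0.3125
  (92 − 88.04908)²/88.04908 = 0.1773
  (31 − 22.44172)²/22.44172 = 3.2637
  (31 − 39.55828)²/39.55828 = 1.8516
χ² = 0.4654 + 0.2641 + 0.3125 + 0.1773 + 3.2637 + 1.8516 = 6.335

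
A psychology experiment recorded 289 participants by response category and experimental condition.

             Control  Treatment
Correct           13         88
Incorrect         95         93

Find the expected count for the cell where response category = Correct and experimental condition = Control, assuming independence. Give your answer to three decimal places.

37.744

Row total (Correct) = 101; column total (Control) = 108; grand total N = 289.
Expected count = (row total × column total) / N = 101 × 108 / 289 = 37.744.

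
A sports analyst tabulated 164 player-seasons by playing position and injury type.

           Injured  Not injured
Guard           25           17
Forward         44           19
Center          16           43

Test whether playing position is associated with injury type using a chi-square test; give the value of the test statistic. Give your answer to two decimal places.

Row totals: 42, 63, 59. Column totals: 85, 79. Grand total N = 164.
Expected counts (row total × column total / N):
  Guard, Injured: 42×85/164 = 21.768
  Guard, Not injured: 42×79/164 = 20.232
  Forward, Injured: 63×85/164 = 32.652
  Forward, Not injured: 63×79/164 = 30.348
  Center, Injured: 59×85/164 = 30.579
  Center, Not injured: 59×79/164 = 28.421
Contributions (O − E)²/E:
  (25 − 21.768)²/21.768 = 0.4799
  (17 − 20.232)²/20.232 = 0.5163
  (44 − 32.652)²/32.652 = 3.9439
  (19 − 30.348)²/30.348 = 4.2433
  (16 − 30.579)²/30.579 = 6.9508
  (43 − 28.421)²/28.421 = 7.4785
χ² = 0.4799 + 0.5163 + 3.9439 + 4.2433 + 6.9508 + 7.4785 = 23.61

23.61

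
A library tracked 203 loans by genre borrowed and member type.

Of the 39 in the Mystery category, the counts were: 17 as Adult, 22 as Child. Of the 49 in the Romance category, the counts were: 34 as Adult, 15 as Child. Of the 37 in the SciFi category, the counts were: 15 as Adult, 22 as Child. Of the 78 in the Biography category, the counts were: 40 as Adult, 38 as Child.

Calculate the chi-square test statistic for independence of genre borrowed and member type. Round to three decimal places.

Row totals: 39, 49, 37, 78. Column totals: 106, 97. Grand total N = 203.
Expected counts (row total × column total / N):
  Mystery, Adult: 39×106/203 = 20.3645
  Mystery, Child: 39×97/203 = 18.6355
  Romance, Adult: 49×106/203 = 25.5862
  Romance, Child: 49×97/203 = 23.4138
  SciFi, Adult: 37×106/203 = 19.3202
  SciFi, Child: 37×97/203 = 17.6798
  Biography, Adult: 78×106/203 = 40.7291
  Biography, Child: 78×97/203 = 37.2709
Contributions (O − E)²/E:
  (17 − 20.3645)²/20.3645 = 0.5559
  (22 − 18.6355)²/18.6355 = 0.6074
  (34 − 25.5862)²/25.5862 = 2.7668
  (15 − 23.4138)²/23.4138 = 3.0235
  (15 − 19.3202)²/19.3202 = 0.9660
  (22 − 17.6798)²/17.6798 = 1.0557
  (40 − 40.7291)²/40.7291 = 0.0131
  (38 − 37.2709)²/37.2709 = 0.0143
χ² = 0.5559 + 0.6074 + 2.7668 + 3.0235 + 0.9660 + 1.0557 + 0.0131 + 0.0143 = 9.003

9.003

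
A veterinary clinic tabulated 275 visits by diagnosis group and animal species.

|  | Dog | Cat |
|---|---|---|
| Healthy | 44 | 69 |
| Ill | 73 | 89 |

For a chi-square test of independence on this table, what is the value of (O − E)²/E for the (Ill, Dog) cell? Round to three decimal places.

Row total (Ill) = 162; column total (Dog) = 117; N = 275.
Expected count E = 162 × 117 / 275 = 68.9236.
Contribution = (O − E)²/E = (73 − 68.9236)² / 68.9236 = 0.241.

0.241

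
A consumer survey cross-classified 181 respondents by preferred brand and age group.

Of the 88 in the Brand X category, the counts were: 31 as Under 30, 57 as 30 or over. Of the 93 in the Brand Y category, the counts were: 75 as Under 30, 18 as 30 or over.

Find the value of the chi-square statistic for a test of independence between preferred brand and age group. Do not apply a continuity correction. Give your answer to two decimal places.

Row totals: 88, 93. Column totals: 106, 75. Grand total N = 181.
Expected counts (row total × column total / N):
  Brand X, Under 30: 88×106/181 = 51.536
  Brand X, 30 or over: 88×75/181 = 36.464
  Brand Y, Under 30: 93×106/181 = 54.464
  Brand Y, 30 or over: 93×75/181 = 38.536
Contributions (O − E)²/E:
  (31 − 51.536)²/51.536 = 8.1832
  (57 − 36.464)²/36.464 = 11.5656
  (75 − 54.464)²/54.464 = 7.7432
  (18 − 38.536)²/38.536 = 10.9437
χ² = 8.1832 + 11.5656 + 7.7432 + 10.9437 = 38.44

38.44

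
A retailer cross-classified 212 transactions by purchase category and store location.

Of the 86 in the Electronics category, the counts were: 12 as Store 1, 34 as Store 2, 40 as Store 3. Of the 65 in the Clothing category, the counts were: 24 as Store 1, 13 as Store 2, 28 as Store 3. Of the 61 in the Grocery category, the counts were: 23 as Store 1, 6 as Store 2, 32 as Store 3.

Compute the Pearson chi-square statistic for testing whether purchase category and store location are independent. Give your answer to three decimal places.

Row totals: 86, 65, 61. Column totals: 59, 53, 100. Grand total N = 212.
Expected counts (row total × column total / N):
  Electronics, Store 1: 86×59/212 = 23.9340
  Electronics, Store 2: 86×53/212 = 21.5000
  Electronics, Store 3: 86×100/212 = 40.5660
  Clothing, Store 1: 65×59/212 = 18.0896
  Clothing, Store 2: 65×53/212 = 16.2500
  Clothing, Store 3: 65×100/212 = 30.6604
  Grocery, Store 1: 61×59/212 = 16.9764
  Grocery, Store 2: 61×53/212 = 15.2500
  Grocery, Store 3: 61×100/212 = 28.7736
Contributions (O − E)²/E:
  (12 − 23.9340)²/23.9340 = 5.9505
  (34 − 21.5000)²/21.5000 = 7.2674
  (40 − 40.5660)²/40.5660 = 0.0079
  (24 − 18.0896)²/18.0896 = 1.9311
  (13 − 16.2500)²/16.2500 = 0.6500
  (28 − 30.6604)²/30.6604 = 0.2308
  (23 − 16.9764)²/16.9764 = 2.1373
  (6 − 15.2500)²/15.2500 = 5.6107
  (32 − 28.7736)²/28.7736 = 0.3618
χ² = 5.9505 + 7.2674 + 0.0079 + 1.9311 + 0.6500 + 0.2308 + 2.1373 + 5.6107 + 0.3618 = 24.148

24.148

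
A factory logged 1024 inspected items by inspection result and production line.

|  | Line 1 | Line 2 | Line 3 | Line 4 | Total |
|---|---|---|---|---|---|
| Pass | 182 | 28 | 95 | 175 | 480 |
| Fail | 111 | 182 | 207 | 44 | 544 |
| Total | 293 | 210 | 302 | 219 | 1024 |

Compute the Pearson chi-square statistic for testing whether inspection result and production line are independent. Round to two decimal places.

Grand total N = 1024.
Expected counts (row total × column total / N):
  Pass, Line 1: 480×293/1024 = 137.3438
  Pass, Line 2: 480×210/1024 = 98.4375
  Pass, Line 3: 480×302/1024 = 141.5625
  Pass, Line 4: 480×219/1024 = 102.6562
  Fail, Line 1: 544×293/1024 = 155.6562
  Fail, Line 2: 544×210/1024 = 111.5625
  Fail, Line 3: 544×302/1024 = 160.4375
  Fail, Line 4: 544×219/1024 = 116.3438
Contributions (O − E)²/E:
  (182 − 137.3438)²/137.3438 = 14.5196
  (28 − 98.4375)²/98.4375 = 50.4019
  (95 − 141.5625)²/141.5625 = 15.3153
  (175 − 102.6562)²/102.6562 = 50.9821
  (111 − 155.6562)²/155.6562 = 12.8114
  (182 − 111.5625)²/111.5625 = 44.4723
  (207 − 160.4375)²/160.4375 = 13.5135
  (44 − 116.3438)²/116.3438 = 44.9841
χ² = 14.5196 + 50.4019 + 15.3153 + 50.9821 + 12.8114 + 44.4723 + 13.5135 + 44.9841 = 247.00

247.00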